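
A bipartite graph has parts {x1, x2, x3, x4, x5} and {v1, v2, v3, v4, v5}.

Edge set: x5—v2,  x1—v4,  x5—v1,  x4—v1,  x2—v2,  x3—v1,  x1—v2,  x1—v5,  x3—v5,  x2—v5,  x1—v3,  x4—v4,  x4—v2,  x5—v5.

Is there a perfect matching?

A valid assignment of size 5: x1→v3, x2→v5, x3→v1, x4→v4, x5→v2.
All 5 left vertices are covered.

Yes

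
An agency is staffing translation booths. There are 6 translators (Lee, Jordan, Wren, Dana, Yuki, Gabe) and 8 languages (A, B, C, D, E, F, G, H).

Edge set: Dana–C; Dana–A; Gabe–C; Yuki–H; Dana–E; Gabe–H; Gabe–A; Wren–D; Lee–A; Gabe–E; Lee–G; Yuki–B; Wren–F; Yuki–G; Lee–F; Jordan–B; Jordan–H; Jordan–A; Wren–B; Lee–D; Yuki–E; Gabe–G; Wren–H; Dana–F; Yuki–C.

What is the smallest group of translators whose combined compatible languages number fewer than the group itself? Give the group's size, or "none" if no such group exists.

A matching saturating every translator exists, for instance Lee→F, Jordan→H, Wren→B, Dana→C, Yuki→E, Gabe→G.
By Hall's marriage theorem, this means |N(S)| ≥ |S| for every subset S, so no violating subset exists.

none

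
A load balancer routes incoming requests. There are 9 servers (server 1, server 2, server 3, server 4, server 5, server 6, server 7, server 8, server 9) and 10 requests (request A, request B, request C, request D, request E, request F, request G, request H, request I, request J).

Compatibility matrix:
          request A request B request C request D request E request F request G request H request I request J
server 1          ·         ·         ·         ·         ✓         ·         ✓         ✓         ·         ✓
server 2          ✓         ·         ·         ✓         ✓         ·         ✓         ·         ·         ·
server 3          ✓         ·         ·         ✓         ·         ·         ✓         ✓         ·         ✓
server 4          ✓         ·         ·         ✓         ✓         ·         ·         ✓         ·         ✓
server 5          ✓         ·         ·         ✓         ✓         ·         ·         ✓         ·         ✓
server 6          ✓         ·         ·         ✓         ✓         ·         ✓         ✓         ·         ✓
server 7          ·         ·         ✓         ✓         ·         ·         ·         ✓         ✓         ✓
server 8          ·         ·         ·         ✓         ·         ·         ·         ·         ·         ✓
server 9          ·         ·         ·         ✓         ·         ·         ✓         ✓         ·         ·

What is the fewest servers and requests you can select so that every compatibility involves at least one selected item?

A maximum matching has 7 edges (e.g. server 1–request G, server 2–request A, server 3–request D, server 4–request J, server 5–request H, server 6–request E, server 7–request C).
By König's theorem the minimum vertex cover has the same size. One such cover is {server 7, request A, request D, request E, request G, request H, request J}.

7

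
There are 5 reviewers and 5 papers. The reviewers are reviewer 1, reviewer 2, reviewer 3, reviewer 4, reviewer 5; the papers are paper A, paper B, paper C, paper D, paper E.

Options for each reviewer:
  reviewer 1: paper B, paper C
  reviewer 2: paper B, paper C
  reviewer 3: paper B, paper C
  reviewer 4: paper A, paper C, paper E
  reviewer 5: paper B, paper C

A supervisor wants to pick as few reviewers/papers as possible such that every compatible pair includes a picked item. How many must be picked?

3

{reviewer 4, paper B, paper C} is a vertex cover of size 3: every edge has an endpoint in this set.
No smaller cover exists because reviewer 1–paper C, reviewer 2–paper B, reviewer 4–paper E is a matching of size 3, and a cover must include an endpoint of each of these disjoint edges (König's theorem).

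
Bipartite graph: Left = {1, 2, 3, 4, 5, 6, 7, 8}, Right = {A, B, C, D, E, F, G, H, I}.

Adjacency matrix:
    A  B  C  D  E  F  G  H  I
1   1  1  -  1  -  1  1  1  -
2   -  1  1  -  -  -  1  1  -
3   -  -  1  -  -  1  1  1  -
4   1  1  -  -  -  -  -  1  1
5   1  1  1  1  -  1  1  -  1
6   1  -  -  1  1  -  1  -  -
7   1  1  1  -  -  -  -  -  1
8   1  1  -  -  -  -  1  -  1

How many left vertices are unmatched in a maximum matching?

0

For example, pair 1→A, 2→C, 3→F, 4→H, 5→G, 6→E, 7→B, 8→I.
All 8 left vertices are matched, so no larger matching exists.
That matches 8 of the 8, leaving 0 unmatched; no matching can do better.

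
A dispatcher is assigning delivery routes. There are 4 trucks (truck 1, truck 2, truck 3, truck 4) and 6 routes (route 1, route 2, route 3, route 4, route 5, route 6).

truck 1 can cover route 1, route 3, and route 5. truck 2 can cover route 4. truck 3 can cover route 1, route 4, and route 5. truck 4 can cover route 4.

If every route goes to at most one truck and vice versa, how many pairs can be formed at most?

For example, pair truck 1→route 3, truck 2→route 4, truck 3→route 1.
The set {truck 2, truck 4} has only 1 neighbour ({route 4}), so by Hall's theorem at most 3 of the 4 trucks can be matched.

3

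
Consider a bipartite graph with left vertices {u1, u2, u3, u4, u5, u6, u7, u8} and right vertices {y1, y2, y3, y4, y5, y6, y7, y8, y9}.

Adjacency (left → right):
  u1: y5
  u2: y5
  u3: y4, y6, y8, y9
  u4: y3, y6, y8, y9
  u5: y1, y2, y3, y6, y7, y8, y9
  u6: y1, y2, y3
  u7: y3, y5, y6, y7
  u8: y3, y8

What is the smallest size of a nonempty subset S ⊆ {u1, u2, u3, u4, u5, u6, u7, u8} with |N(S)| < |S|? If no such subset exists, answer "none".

2

Take S = {u1, u2}. Its neighbourhood is {y5}, so |N(S)| = 1 < |S| = 2.
No single vertex violates Hall's condition since each has at least one neighbour, so 2 is the minimum.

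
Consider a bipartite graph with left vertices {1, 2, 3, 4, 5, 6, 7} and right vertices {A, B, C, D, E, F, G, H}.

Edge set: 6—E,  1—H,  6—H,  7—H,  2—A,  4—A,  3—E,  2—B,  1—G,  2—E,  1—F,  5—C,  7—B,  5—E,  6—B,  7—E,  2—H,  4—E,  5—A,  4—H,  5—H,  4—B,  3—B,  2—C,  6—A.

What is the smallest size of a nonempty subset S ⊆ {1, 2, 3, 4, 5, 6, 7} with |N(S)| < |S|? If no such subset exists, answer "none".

6

Take S = {2, 3, 4, 5, 6, 7}. Its neighbourhood is {A, B, C, E, H}, so |N(S)| = 5 < |S| = 6.
Every subset of size less than 6 has at least as many neighbours as members, so 6 is the minimum.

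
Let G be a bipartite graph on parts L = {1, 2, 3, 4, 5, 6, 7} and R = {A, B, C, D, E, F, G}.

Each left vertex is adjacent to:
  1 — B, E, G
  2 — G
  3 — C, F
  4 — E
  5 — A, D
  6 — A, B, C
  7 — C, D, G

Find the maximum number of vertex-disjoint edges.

A valid assignment of size 7: 1-B, 2-G, 3-F, 4-E, 5-D, 6-A, 7-C.
This saturates every left vertex, so 7 is the maximum.

7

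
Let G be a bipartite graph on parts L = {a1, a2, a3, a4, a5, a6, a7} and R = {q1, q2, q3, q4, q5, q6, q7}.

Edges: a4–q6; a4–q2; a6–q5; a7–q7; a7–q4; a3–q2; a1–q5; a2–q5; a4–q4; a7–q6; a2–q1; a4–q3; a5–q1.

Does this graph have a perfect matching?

No

The set {a1, a2, a5, a6} has only 2 neighbours ({q1, q5}), so by Hall's theorem at most 5 of the 7 left vertices can be matched.
Hence no matching covers every left vertex.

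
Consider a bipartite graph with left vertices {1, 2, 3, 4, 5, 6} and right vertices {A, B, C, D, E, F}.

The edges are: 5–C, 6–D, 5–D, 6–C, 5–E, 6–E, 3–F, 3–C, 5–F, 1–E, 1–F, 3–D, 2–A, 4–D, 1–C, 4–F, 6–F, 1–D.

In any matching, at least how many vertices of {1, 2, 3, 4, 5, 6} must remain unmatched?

1

One maximum matching: 1–C, 2–A, 3–F, 4–D, 5–E.
The set {1, 3, 4, 5, 6} has only 4 neighbours ({C, D, E, F}), so by Hall's theorem at most 5 of the 6 left vertices can be matched.
That matches 5 of the 6, leaving 1 unmatched; no matching can do better.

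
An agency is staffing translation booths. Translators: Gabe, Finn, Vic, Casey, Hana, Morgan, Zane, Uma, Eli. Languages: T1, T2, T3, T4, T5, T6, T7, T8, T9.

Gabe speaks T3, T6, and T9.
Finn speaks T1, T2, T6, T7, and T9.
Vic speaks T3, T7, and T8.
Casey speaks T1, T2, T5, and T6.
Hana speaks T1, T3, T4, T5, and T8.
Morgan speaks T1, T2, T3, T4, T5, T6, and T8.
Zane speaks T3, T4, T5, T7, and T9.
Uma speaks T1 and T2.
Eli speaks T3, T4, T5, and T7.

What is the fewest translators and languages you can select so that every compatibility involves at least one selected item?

The 9 edges Gabe–T9, Finn–T6, Vic–T8, Casey–T2, Hana–T5, Morgan–T3, Zane–T4, Uma–T1, Eli–T7 form a matching, so any vertex cover needs at least 9 vertices (one per matched edge).
Conversely {Gabe, Finn, Vic, Casey, Hana, Morgan, Zane, Uma, Eli} meets every edge and has exactly 9 vertices, so 9 is optimal.

9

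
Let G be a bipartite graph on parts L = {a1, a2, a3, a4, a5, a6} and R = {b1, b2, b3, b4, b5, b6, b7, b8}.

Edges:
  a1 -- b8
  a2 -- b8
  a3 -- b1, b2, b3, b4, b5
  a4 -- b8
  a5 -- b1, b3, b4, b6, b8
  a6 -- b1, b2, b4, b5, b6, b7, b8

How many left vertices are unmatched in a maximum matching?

2

One maximum matching: a1→b8, a3→b5, a5→b1, a6→b7.
The set {a1, a2, a4} has only 1 neighbour ({b8}), so by Hall's theorem at most 4 of the 6 left vertices can be matched.
That matches 4 of the 6, leaving 2 unmatched; no matching can do better.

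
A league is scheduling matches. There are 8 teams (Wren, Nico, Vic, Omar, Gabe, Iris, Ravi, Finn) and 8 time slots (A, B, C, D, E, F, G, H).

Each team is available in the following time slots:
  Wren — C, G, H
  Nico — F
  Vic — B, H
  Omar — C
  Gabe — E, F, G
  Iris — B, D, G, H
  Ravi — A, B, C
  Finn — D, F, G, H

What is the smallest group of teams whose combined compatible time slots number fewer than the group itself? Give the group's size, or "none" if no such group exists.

A matching saturating every team exists, for instance Wren→G, Nico→F, Vic→H, Omar→C, Gabe→E, Iris→B, Ravi→A, Finn→D.
By Hall's marriage theorem, this means |N(S)| ≥ |S| for every subset S, so no violating subset exists.

none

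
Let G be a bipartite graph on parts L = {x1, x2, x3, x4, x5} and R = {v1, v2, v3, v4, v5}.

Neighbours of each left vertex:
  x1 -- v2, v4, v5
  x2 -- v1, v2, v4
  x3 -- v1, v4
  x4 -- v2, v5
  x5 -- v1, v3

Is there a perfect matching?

For example, pair x1-v5, x2-v1, x3-v4, x4-v2, x5-v3.
Every left vertex is matched, so this is a perfect matching.

Yes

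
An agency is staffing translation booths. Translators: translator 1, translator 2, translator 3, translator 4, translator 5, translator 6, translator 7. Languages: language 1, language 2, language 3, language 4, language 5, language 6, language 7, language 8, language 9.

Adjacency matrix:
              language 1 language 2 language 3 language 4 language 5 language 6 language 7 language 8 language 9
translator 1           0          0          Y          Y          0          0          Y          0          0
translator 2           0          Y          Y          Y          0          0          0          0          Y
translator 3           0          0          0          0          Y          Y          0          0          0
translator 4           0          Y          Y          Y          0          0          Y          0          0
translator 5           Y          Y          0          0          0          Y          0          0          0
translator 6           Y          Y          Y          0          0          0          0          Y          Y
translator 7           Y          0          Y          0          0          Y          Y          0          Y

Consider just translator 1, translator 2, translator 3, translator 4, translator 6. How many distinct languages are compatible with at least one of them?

The union of neighbours of {translator 1, translator 2, translator 3, translator 4, translator 6} is {language 1, language 2, language 3, language 4, language 5, language 6, language 7, language 8, language 9}, which has 9 elements.
Since |N(S)| = 9 ≥ |S| = 5, Hall's condition holds for this subset.

9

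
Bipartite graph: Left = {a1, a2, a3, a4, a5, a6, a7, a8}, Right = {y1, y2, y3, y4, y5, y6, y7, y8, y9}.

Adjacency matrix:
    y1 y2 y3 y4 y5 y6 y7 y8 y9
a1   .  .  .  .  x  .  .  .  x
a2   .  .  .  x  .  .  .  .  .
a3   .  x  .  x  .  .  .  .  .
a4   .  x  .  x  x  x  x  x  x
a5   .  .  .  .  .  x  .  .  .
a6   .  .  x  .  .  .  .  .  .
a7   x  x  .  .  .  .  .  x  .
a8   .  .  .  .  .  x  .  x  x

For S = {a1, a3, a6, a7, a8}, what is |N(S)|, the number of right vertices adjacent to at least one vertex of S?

The union of neighbours of {a1, a3, a6, a7, a8} is {y1, y2, y3, y4, y5, y6, y8, y9}, which has 8 elements.
Since |N(S)| = 8 ≥ |S| = 5, Hall's condition holds for this subset.

8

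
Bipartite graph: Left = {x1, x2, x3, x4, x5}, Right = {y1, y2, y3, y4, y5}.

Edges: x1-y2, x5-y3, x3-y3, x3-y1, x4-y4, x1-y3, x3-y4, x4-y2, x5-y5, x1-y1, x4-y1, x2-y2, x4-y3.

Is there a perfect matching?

Yes

A valid assignment of size 5: x1→y1, x2→y2, x3→y4, x4→y3, x5→y5.
Every left vertex is matched, so this is a perfect matching.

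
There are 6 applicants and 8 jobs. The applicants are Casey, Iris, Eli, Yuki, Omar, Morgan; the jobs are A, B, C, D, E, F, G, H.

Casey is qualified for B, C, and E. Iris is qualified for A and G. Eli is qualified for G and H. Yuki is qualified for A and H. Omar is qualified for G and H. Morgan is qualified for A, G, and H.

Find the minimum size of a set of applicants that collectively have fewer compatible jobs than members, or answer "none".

4

Take S = {Iris, Eli, Yuki, Omar}. Its neighbourhood is {A, G, H}, so |N(S)| = 3 < |S| = 4.
Every subset of size less than 4 has at least as many neighbours as members, so 4 is the minimum.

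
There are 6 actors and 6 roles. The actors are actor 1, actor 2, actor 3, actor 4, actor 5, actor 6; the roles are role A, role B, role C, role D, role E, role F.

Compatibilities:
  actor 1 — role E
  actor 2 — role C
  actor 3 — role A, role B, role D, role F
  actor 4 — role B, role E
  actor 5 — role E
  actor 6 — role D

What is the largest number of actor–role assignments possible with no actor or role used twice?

5

A valid assignment of size 5: actor 1-role E, actor 2-role C, actor 3-role F, actor 4-role B, actor 6-role D.
The set {actor 1, actor 5} has only 1 neighbour ({role E}), so by Hall's theorem at most 5 of the 6 actors can be matched.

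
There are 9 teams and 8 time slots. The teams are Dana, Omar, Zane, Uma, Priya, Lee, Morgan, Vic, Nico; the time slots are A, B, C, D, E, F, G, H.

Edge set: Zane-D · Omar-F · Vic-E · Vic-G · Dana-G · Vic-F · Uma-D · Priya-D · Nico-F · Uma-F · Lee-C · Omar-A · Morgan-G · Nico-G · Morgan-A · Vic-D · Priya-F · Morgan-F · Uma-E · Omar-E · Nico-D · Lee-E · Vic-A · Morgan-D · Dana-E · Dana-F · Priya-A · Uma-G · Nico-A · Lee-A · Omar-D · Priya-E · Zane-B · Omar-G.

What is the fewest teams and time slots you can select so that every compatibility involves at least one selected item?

7

A maximum matching has 7 edges (e.g. Dana–G, Omar–A, Zane–B, Uma–E, Priya–D, Lee–C, Morgan–F).
By König's theorem the minimum vertex cover has the same size. One such cover is {Zane, Lee, A, D, E, F, G}.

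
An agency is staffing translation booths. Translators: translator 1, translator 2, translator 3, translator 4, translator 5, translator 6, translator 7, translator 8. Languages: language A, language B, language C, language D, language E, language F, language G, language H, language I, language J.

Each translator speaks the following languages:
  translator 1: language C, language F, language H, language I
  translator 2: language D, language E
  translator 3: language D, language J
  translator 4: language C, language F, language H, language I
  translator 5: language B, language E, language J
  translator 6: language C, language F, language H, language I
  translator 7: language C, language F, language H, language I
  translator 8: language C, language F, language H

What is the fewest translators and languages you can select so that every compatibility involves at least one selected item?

{translator 2, translator 3, translator 5, language C, language F, language H, language I} is a vertex cover of size 7: every edge has an endpoint in this set.
No smaller cover exists because translator 1–language C, translator 2–language E, translator 3–language D, translator 4–language I, translator 5–language J, translator 6–language H, translator 7–language F is a matching of size 7, and a cover must include an endpoint of each of these disjoint edges (König's theorem).

7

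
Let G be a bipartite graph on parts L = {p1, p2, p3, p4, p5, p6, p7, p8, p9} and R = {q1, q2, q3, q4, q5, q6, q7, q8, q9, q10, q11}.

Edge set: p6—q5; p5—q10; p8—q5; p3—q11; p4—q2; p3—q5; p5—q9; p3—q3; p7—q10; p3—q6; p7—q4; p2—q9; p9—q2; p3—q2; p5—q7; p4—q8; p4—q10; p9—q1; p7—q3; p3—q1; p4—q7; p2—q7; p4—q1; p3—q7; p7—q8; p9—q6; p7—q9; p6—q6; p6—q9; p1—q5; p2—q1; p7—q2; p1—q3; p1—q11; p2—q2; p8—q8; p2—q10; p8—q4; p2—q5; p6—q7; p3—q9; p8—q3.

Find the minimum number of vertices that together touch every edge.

9

{p1, p2, p3, p4, p5, p6, p7, p8, p9} is a vertex cover of size 9: every edge has an endpoint in this set.
No smaller cover exists because p1–q11, p2–q7, p3–q9, p4–q1, p5–q10, p6–q5, p7–q4, p8–q8, p9–q6 is a matching of size 9, and a cover must include an endpoint of each of these disjoint edges (König's theorem).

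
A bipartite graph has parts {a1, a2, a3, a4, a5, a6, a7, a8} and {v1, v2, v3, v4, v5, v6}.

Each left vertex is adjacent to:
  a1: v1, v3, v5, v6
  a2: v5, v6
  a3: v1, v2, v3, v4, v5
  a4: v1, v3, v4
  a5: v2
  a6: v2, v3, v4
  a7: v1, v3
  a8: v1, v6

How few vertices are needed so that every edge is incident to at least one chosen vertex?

6

{v1, v2, v3, v4, v5, v6} is a vertex cover of size 6: every edge has an endpoint in this set.
No smaller cover exists because a1–v6, a2–v5, a3–v3, a4–v1, a5–v2, a6–v4 is a matching of size 6, and a cover must include an endpoint of each of these disjoint edges (König's theorem).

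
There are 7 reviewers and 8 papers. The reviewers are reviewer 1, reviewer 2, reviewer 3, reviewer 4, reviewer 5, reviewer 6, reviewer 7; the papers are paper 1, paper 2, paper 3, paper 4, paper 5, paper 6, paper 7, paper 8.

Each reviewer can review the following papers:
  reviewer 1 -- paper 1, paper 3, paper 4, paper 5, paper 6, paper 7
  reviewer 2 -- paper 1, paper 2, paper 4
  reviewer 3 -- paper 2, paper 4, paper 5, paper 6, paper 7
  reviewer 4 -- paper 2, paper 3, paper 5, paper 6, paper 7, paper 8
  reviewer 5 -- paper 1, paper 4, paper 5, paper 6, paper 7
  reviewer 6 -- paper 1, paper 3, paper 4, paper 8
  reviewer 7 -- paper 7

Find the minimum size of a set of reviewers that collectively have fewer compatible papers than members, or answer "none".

none

A matching saturating every reviewer exists, for instance reviewer 1→paper 5, reviewer 2→paper 1, reviewer 3→paper 2, reviewer 4→paper 6, reviewer 5→paper 4, reviewer 6→paper 3, reviewer 7→paper 7.
By Hall's marriage theorem, this means |N(S)| ≥ |S| for every subset S, so no violating subset exists.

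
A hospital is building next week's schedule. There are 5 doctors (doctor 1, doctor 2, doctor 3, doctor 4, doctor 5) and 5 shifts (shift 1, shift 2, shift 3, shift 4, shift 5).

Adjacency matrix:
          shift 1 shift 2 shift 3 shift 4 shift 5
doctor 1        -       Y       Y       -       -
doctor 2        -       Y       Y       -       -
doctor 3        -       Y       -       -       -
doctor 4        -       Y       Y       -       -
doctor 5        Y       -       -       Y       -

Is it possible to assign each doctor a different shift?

No

The set {doctor 1, doctor 2, doctor 3, doctor 4} has only 2 neighbours ({shift 2, shift 3}), so by Hall's theorem at most 3 of the 5 doctors can be matched.
Hence no matching covers every doctor.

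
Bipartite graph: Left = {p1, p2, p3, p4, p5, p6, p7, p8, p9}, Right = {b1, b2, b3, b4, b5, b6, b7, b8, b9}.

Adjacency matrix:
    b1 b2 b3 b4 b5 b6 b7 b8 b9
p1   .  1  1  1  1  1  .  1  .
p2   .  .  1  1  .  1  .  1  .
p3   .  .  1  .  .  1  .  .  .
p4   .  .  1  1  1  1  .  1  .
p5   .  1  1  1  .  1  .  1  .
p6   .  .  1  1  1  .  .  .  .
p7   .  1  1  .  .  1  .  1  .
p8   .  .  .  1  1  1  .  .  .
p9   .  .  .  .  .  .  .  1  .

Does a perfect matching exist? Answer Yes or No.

The set {p1, p2, p3, p4, p5, p6, p7, p8, p9} has only 6 neighbours ({b2, b3, b4, b5, b6, b8}), so by Hall's theorem at most 6 of the 9 left vertices can be matched.
Hence no matching covers every left vertex.

No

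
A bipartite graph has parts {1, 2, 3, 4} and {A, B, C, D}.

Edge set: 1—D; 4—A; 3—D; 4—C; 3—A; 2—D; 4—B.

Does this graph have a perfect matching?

The set {1, 2} has only 1 neighbour ({D}), so by Hall's theorem at most 3 of the 4 left vertices can be matched.
Hence no matching covers every left vertex.

No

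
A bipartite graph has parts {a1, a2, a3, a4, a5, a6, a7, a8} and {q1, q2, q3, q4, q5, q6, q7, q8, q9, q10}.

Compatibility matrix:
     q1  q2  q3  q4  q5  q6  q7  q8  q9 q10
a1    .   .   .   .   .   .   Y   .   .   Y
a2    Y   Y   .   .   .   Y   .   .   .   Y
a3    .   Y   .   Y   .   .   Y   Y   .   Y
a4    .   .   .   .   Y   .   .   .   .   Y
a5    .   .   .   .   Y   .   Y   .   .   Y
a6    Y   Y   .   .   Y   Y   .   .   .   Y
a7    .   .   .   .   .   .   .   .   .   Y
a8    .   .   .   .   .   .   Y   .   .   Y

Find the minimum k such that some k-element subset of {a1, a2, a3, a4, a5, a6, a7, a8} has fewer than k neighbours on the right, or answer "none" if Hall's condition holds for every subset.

Take S = {a1, a7, a8}. Its neighbourhood is {q7, q10}, so |N(S)| = 2 < |S| = 3.
Every subset of size less than 3 has at least as many neighbours as members, so 3 is the minimum.

3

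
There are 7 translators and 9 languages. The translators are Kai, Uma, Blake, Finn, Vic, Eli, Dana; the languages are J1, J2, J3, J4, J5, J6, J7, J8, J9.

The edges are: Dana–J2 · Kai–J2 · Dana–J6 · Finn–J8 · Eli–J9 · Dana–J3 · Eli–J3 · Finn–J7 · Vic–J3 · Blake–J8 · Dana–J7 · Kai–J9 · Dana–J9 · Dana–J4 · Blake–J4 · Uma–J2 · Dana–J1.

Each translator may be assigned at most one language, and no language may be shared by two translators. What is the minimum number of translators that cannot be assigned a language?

One maximum matching: Kai-J9, Uma-J2, Blake-J8, Finn-J7, Vic-J3, Dana-J6.
The set {Kai, Uma, Vic, Eli} has only 3 neighbours ({J2, J3, J9}), so by Hall's theorem at most 6 of the 7 translators can be matched.
That matches 6 of the 7, leaving 1 unmatched; no matching can do better.

1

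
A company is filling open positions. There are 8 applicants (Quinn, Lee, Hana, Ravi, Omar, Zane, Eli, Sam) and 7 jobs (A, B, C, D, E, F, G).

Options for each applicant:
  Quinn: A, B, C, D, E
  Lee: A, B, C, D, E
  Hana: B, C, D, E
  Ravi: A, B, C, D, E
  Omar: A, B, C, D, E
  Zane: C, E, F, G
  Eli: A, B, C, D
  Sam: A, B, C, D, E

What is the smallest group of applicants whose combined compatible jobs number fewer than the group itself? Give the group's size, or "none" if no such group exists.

Take S = {Quinn, Lee, Hana, Ravi, Omar, Eli}. Its neighbourhood is {A, B, C, D, E}, so |N(S)| = 5 < |S| = 6.
Every subset of size less than 6 has at least as many neighbours as members, so 6 is the minimum.

6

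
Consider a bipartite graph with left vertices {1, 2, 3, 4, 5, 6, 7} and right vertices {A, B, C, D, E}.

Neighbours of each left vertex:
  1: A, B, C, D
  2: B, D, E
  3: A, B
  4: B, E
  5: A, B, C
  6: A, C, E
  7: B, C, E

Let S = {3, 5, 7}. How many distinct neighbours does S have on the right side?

4

The union of neighbours of {3, 5, 7} is {A, B, C, E}, which has 4 elements.
Since |N(S)| = 4 ≥ |S| = 3, Hall's condition holds for this subset.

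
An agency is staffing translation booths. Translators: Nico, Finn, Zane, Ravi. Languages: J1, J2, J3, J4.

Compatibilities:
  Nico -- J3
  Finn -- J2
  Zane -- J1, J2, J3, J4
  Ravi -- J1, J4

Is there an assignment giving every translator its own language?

Yes

A valid assignment of size 4: Nico→J3, Finn→J2, Zane→J4, Ravi→J1.
Every translator is matched, so this is a perfect matching.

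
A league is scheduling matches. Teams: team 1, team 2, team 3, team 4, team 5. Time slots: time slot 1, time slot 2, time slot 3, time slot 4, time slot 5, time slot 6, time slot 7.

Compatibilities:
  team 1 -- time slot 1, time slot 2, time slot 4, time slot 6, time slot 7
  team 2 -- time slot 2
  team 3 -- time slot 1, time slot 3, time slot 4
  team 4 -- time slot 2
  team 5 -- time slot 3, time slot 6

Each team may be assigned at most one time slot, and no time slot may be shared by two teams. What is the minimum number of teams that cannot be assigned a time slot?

For example, pair team 1–time slot 7, team 2–time slot 2, team 3–time slot 4, team 5–time slot 3.
The set {team 2, team 4} has only 1 neighbour ({time slot 2}), so by Hall's theorem at most 4 of the 5 teams can be matched.
That matches 4 of the 5, leaving 1 unmatched; no matching can do better.

1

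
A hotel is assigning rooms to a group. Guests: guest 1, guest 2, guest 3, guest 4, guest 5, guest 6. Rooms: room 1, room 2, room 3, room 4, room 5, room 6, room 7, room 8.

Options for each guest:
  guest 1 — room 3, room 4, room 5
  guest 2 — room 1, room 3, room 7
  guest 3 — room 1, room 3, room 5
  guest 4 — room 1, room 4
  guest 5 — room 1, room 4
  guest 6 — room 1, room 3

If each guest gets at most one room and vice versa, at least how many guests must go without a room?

1

A valid assignment of size 5: guest 1-room 5, guest 2-room 7, guest 3-room 3, guest 4-room 1, guest 5-room 4.
The set {guest 1, guest 3, guest 4, guest 5, guest 6} has only 4 neighbours ({room 1, room 3, room 4, room 5}), so by Hall's theorem at most 5 of the 6 guests can be matched.
That matches 5 of the 6, leaving 1 unmatched; no matching can do better.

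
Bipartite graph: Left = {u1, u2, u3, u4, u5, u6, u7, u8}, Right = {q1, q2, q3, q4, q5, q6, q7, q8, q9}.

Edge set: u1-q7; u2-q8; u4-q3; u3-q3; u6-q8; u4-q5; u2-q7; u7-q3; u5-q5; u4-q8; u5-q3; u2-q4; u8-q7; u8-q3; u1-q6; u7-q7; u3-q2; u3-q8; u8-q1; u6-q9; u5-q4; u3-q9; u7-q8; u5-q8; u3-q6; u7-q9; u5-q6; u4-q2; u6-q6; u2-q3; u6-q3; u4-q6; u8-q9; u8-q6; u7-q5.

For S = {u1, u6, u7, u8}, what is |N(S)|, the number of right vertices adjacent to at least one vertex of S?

The union of neighbours of {u1, u6, u7, u8} is {q1, q3, q5, q6, q7, q8, q9}, which has 7 elements.
Since |N(S)| = 7 ≥ |S| = 4, Hall's condition holds for this subset.

7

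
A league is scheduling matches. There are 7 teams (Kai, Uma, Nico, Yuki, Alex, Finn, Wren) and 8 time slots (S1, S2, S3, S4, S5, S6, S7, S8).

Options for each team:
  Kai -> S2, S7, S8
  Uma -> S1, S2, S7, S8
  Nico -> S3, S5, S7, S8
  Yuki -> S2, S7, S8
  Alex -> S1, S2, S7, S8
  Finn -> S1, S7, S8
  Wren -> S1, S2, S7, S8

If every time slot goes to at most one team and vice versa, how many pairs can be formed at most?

One maximum matching: Kai–S7, Uma–S1, Nico–S3, Yuki–S8, Alex–S2.
The set {Kai, Uma, Yuki, Alex, Finn, Wren} has only 4 neighbours ({S1, S2, S7, S8}), so by Hall's theorem at most 5 of the 7 teams can be matched.

5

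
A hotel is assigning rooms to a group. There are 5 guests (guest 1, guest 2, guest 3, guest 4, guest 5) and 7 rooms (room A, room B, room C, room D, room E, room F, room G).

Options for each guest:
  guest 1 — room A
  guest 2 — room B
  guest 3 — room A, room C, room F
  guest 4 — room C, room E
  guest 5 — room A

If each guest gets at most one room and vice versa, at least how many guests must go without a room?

1

A valid assignment of size 4: guest 1-room A, guest 2-room B, guest 3-room F, guest 4-room E.
The set {guest 1, guest 5} has only 1 neighbour ({room A}), so by Hall's theorem at most 4 of the 5 guests can be matched.
That matches 4 of the 5, leaving 1 unmatched; no matching can do better.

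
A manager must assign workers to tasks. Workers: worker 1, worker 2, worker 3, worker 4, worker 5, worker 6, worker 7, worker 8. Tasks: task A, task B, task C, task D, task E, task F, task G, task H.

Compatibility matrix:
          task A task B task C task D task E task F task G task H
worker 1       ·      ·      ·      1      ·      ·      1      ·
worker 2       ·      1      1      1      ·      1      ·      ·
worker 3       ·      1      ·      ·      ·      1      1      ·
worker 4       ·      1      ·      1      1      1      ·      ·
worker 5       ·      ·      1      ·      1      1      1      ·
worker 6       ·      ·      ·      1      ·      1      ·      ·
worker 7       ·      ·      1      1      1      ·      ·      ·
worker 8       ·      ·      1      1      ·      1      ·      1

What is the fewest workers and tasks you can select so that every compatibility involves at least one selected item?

A maximum matching has 7 edges (e.g. worker 1–task G, worker 2–task C, worker 3–task B, worker 4–task E, worker 5–task F, worker 6–task D, worker 8–task H).
By König's theorem the minimum vertex cover has the same size. One such cover is {worker 8, task B, task C, task D, task E, task F, task G}.

7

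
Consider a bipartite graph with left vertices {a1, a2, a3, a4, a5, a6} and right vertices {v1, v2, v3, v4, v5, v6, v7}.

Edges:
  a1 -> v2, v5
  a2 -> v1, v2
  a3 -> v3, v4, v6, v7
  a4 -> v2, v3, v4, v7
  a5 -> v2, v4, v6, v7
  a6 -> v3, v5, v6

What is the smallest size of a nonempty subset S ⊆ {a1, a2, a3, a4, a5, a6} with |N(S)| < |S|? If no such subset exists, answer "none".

none

A matching saturating every left vertex exists, for instance a1→v5, a2→v1, a3→v7, a4→v2, a5→v4, a6→v6.
By Hall's marriage theorem, this means |N(S)| ≥ |S| for every subset S, so no violating subset exists.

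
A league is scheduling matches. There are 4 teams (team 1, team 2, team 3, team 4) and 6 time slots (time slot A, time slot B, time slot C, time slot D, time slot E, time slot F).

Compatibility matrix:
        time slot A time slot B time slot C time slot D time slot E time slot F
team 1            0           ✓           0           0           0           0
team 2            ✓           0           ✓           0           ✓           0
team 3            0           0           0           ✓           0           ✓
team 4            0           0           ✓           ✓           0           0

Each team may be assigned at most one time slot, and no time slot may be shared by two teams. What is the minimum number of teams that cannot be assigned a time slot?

0

A valid assignment of size 4: team 1→time slot B, team 2→time slot A, team 3→time slot F, team 4→time slot D.
This saturates every team, so 4 is the maximum.
That matches 4 of the 4, leaving 0 unmatched; no matching can do better.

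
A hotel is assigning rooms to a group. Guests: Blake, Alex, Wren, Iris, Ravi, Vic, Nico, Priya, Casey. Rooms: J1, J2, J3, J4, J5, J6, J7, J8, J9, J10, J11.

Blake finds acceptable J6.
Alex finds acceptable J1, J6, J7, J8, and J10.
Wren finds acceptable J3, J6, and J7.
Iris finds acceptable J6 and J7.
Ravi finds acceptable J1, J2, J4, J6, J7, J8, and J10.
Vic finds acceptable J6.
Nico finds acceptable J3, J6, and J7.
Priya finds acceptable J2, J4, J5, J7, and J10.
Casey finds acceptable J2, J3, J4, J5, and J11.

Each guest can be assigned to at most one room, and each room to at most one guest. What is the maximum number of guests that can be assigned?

7

A valid assignment of size 7: Blake-J6, Alex-J8, Wren-J3, Iris-J7, Ravi-J1, Priya-J10, Casey-J2.
The set {Blake, Wren, Iris, Vic, Nico} has only 3 neighbours ({J3, J6, J7}), so by Hall's theorem at most 7 of the 9 guests can be matched.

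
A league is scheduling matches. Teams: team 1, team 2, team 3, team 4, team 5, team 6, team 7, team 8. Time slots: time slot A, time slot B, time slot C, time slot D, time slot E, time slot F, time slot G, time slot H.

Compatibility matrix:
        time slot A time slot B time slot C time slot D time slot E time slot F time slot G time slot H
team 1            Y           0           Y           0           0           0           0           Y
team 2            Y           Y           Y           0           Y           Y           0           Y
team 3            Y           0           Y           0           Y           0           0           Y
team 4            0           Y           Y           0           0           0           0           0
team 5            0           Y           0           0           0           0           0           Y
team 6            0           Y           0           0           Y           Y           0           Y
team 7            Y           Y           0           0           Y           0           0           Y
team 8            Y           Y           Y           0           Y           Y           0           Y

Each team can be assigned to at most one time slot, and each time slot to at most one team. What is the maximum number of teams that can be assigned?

A valid assignment of size 6: team 1-time slot C, team 2-time slot E, team 3-time slot A, team 4-time slot B, team 5-time slot H, team 6-time slot F.
The set {team 1, team 2, team 3, team 4, team 5, team 6, team 7, team 8} has only 6 neighbours ({time slot A, time slot B, time slot C, time slot E, time slot F, time slot H}), so by Hall's theorem at most 6 of the 8 teams can be matched.

6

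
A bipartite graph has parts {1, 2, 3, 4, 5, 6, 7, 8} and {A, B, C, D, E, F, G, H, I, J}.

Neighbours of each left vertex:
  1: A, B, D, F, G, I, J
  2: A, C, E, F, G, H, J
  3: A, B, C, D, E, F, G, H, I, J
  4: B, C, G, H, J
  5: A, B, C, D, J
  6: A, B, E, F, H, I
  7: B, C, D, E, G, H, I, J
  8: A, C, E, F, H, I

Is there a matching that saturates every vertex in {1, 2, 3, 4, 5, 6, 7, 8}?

A valid assignment of size 8: 1-J, 2-F, 3-E, 4-B, 5-D, 6-H, 7-G, 8-A.
Every left vertex is matched, so this matching saturates all of them.

Yes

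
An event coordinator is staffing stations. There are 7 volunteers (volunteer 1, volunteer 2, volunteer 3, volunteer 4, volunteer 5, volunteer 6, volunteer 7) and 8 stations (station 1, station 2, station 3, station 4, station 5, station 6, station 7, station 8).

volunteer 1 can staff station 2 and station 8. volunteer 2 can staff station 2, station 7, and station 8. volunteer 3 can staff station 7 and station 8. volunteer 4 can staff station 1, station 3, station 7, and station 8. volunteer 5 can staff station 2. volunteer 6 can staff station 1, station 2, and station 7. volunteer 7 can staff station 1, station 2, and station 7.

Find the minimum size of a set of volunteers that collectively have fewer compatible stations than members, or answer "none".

Take S = {volunteer 1, volunteer 2, volunteer 3, volunteer 5}. Its neighbourhood is {station 2, station 7, station 8}, so |N(S)| = 3 < |S| = 4.
Every subset of size less than 4 has at least as many neighbours as members, so 4 is the minimum.

4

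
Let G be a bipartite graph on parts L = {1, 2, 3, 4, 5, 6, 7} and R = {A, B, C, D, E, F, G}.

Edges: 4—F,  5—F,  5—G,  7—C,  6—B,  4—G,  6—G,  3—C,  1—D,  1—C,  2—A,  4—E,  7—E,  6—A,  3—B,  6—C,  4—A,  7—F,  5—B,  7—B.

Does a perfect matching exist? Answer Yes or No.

One maximum matching: 1-D, 2-A, 3-C, 4-E, 5-F, 6-G, 7-B.
All 7 left vertices are covered.

Yes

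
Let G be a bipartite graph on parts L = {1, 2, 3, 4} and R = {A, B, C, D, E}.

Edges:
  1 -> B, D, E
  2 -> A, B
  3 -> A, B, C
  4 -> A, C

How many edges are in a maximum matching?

For example, pair 1–E, 2–A, 3–B, 4–C.
All 4 left vertices are matched, so no larger matching exists.

4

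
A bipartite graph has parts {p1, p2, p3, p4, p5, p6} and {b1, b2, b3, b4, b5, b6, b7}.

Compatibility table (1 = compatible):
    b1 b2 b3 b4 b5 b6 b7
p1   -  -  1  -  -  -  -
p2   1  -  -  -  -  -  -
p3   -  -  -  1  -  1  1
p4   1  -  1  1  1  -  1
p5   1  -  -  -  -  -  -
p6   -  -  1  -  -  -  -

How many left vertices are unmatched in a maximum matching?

2

A valid assignment of size 4: p1-b3, p2-b1, p3-b6, p4-b7.
The set {p1, p2, p5, p6} has only 2 neighbours ({b1, b3}), so by Hall's theorem at most 4 of the 6 left vertices can be matched.
That matches 4 of the 6, leaving 2 unmatched; no matching can do better.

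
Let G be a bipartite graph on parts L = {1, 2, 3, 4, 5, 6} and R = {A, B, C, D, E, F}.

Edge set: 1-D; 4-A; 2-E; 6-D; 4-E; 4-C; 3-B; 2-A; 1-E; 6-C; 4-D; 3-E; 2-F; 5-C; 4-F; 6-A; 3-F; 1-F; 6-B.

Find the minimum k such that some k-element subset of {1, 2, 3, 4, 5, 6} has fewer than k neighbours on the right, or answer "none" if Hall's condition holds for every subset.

none

A matching saturating every left vertex exists, for instance 1→D, 2→F, 3→E, 4→A, 5→C, 6→B.
By Hall's marriage theorem, this means |N(S)| ≥ |S| for every subset S, so no violating subset exists.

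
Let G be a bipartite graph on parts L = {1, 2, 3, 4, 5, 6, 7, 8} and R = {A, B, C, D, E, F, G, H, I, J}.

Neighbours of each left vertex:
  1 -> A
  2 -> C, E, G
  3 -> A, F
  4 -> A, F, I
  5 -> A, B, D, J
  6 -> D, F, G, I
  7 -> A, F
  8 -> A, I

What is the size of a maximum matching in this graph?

6

One maximum matching: 1-A, 2-E, 3-F, 4-I, 5-B, 6-D.
The set {1, 3, 4, 7, 8} has only 3 neighbours ({A, F, I}), so by Hall's theorem at most 6 of the 8 left vertices can be matched.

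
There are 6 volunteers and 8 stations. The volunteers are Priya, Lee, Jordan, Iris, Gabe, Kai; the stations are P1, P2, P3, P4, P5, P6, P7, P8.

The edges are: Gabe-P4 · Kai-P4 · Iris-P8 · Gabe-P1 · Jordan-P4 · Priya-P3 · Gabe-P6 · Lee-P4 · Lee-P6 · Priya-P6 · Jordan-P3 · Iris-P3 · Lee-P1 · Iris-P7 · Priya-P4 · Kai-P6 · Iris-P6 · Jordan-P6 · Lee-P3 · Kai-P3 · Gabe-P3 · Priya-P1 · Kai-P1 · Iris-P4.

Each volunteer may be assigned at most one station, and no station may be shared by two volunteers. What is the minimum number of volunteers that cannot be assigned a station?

A valid assignment of size 5: Priya→P6, Lee→P3, Jordan→P4, Iris→P7, Gabe→P1.
The set {Priya, Lee, Jordan, Gabe, Kai} has only 4 neighbours ({P1, P3, P4, P6}), so by Hall's theorem at most 5 of the 6 volunteers can be matched.
That matches 5 of the 6, leaving 1 unmatched; no matching can do better.

1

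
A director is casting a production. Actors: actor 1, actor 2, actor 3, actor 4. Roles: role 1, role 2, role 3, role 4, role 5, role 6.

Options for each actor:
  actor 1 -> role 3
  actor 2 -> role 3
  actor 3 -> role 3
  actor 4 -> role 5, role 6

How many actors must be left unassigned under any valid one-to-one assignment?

2

A valid assignment of size 2: actor 1–role 3, actor 4–role 5.
The set {actor 1, actor 2, actor 3} has only 1 neighbour ({role 3}), so by Hall's theorem at most 2 of the 4 actors can be matched.
That matches 2 of the 4, leaving 2 unmatched; no matching can do better.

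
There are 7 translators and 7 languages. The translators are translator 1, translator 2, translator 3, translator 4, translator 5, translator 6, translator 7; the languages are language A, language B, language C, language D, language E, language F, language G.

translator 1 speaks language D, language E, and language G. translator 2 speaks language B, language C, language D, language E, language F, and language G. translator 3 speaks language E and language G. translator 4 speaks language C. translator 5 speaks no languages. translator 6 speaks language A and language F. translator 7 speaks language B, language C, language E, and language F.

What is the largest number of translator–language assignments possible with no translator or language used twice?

One maximum matching: translator 1-language E, translator 2-language D, translator 3-language G, translator 4-language C, translator 6-language A, translator 7-language F.
The set {translator 5} has only 0 neighbours (∅), so by Hall's theorem at most 6 of the 7 translators can be matched.

6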